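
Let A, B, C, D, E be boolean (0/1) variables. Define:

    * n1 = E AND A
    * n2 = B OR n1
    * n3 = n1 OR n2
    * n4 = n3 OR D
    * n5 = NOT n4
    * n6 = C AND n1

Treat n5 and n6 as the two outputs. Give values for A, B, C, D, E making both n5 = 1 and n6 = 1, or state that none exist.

no solution exists

Across all 32 input combinations, none give both n5 = 1 and n6 = 1.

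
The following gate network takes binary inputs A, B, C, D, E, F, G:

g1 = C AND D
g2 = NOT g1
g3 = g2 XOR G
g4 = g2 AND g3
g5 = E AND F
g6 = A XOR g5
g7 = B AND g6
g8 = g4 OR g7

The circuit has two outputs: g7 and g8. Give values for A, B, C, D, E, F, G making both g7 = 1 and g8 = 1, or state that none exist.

Check with A=0, B=1, C=1, D=0, E=1, F=1, G=0:
g1 = C AND D = 1 AND 0 = 0
g2 = NOT g1 = NOT 0 = 1
g3 = g2 XOR G = 1 XOR 0 = 1
g4 = g2 AND g3 = 1 AND 1 = 1
g5 = E AND F = 1 AND 1 = 1
g6 = A XOR g5 = 0 XOR 1 = 1
g7 = B AND g6 = 1 AND 1 = 1
g8 = g4 OR g7 = 1 OR 1 = 1
So g7 = 1 and g8 = 1.

A=0, B=1, C=1, D=0, E=1, F=1, G=0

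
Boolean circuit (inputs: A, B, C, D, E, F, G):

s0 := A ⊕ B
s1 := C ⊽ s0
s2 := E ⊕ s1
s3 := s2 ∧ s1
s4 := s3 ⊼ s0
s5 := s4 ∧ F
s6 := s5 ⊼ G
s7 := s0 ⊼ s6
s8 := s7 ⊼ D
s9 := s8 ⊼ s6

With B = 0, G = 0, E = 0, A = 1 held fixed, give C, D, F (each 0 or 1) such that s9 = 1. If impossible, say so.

With B = 0, G = 0, E = 0, A = 1 fixed, none of the 8 settings of C, D, F give s9 = 1.
For example, with C=1, D=1, F=0:
s0 = A ⊕ B = 1 ⊕ 0 = 1
s1 = C ⊽ s0 = 1 ⊽ 1 = 0
s2 = E ⊕ s1 = 0 ⊕ 0 = 0
s3 = s2 ∧ s1 = 0 ∧ 0 = 0
s4 = s3 ⊼ s0 = 0 ⊼ 1 = 1
s5 = s4 ∧ F = 1 ∧ 0 = 0
s6 = s5 ⊼ G = 0 ⊼ 0 = 1
s7 = s0 ⊼ s6 = 1 ⊼ 1 = 0
s8 = s7 ⊼ D = 0 ⊼ 1 = 1
s9 = s8 ⊼ s6 = 1 ⊼ 1 = 0
giving s9 = 0 ≠ 1.

no solution exists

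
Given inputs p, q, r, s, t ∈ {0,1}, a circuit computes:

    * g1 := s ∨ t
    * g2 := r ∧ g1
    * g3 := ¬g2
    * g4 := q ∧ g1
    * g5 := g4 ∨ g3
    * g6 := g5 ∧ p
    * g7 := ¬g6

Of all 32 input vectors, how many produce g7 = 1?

g7 = ¬g6 must be 1, so g6 = 0.
Enumerating the 32 input combinations, 19 give g7 = 1 and 13 give g7 = 0.

19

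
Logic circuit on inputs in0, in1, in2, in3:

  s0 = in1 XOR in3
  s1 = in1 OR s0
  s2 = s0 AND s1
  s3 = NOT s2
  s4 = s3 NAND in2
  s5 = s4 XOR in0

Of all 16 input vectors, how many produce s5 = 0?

8

s5 = s4 XOR in0 must be 0, so s4 and in0 are equal.
Enumerating the 16 input combinations, 8 give s5 = 0 and 8 give s5 = 1.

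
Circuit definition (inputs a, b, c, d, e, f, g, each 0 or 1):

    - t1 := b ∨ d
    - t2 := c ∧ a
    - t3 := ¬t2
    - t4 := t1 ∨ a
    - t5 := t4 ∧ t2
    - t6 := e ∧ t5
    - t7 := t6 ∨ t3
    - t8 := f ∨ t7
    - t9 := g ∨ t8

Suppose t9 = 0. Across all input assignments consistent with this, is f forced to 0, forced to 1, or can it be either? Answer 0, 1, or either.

t9 = g ∨ t8 must be 0, so both g = 0 and t8 = 0.
t8 = f ∨ t7 must be 0, so both f = 0 and t7 = 0.
t7 = t6 ∨ t3 must be 0, so both t6 = 0 and t3 = 0.
Every assignment with t9 = 0 has f = 0; there are 4 such assignment(s).
  a=1, b=0, c=1, d=0, e=0, f=0, g=0
  a=1, b=0, c=1, d=1, e=0, f=0, g=0
  a=1, b=1, c=1, d=0, e=0, f=0, g=0
  a=1, b=1, c=1, d=1, e=0, f=0, g=0

0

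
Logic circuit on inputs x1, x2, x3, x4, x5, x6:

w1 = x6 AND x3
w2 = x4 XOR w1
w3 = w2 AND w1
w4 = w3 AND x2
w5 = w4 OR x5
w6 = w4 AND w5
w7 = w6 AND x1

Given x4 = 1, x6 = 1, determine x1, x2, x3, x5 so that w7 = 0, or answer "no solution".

x1=0, x2=0, x3=0, x5=0

Check with x4 = 1, x6 = 1 and x1=0, x2=0, x3=0, x5=0:
w1 = x6 AND x3 = 1 AND 0 = 0
w2 = x4 XOR w1 = 1 XOR 0 = 1
w3 = w2 AND w1 = 1 AND 0 = 0
w4 = w3 AND x2 = 0 AND 0 = 0
w5 = w4 OR x5 = 0 OR 0 = 0
w6 = w4 AND w5 = 0 AND 0 = 0
w7 = w6 AND x1 = 0 AND 0 = 0
So w7 = 0.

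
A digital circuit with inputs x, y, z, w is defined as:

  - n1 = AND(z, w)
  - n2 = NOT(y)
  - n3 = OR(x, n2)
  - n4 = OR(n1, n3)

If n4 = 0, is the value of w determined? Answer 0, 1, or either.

Both values of w occur among assignments with n4 = 0:
  w=0: x=0, y=1, z=0, w=0
  w=1: x=0, y=1, z=0, w=1

either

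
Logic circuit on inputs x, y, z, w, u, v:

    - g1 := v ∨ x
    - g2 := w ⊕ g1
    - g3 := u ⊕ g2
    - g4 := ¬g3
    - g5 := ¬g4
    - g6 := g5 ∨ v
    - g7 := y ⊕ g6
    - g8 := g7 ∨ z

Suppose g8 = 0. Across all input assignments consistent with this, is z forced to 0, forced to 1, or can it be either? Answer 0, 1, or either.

g8 = g7 ∨ z must be 0, so both g7 = 0 and z = 0.
g7 = y ⊕ g6 must be 0, so y and g6 are equal.
Every assignment with g8 = 0 has z = 0; there are 16 such assignment(s).

0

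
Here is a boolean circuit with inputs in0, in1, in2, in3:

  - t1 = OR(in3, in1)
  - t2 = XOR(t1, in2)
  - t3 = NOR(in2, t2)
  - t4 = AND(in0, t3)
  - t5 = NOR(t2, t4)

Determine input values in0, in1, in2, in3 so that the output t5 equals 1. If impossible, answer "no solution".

t5 = NOR(t2, t4) must be 1, so both t2 = 0 and t4 = 0.
t2 = XOR(t1, in2) must be 0, so t1 and in2 are equal.
t4 = AND(in0, t3) must be 0, so at least one of in0, t3 is 0.
Check with in0=0, in1=0, in2=1, in3=1:
t1 = OR(in3, in1) = OR(1, 0) = 1
t2 = XOR(t1, in2) = XOR(1, 1) = 0
t3 = NOR(in2, t2) = NOR(1, 0) = 0
t4 = AND(in0, t3) = AND(0, 0) = 0
t5 = NOR(t2, t4) = NOR(0, 0) = 1
So t5 = 1 as required.

in0=0, in1=0, in2=1, in3=1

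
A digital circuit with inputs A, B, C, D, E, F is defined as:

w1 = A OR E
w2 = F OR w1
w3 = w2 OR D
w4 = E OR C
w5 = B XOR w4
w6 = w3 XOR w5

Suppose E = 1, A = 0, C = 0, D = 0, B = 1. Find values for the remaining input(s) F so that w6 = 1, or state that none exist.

Check with E = 1, A = 0, C = 0, D = 0, B = 1 and F=0:
w1 = A OR E = 0 OR 1 = 1
w2 = F OR w1 = 0 OR 1 = 1
w3 = w2 OR D = 1 OR 0 = 1
w4 = E OR C = 1 OR 0 = 1
w5 = B XOR w4 = 1 XOR 1 = 0
w6 = w3 XOR w5 = 1 XOR 0 = 1
So w6 = 1.

F=0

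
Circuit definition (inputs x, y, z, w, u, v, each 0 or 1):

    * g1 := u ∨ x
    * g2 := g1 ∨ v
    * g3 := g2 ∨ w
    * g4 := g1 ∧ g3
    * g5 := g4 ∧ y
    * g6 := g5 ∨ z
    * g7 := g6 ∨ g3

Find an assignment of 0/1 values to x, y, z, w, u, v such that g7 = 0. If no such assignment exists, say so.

x=0, y=0, z=0, w=0, u=0, v=0

g7 = g6 ∨ g3 must be 0, so both g6 = 0 and g3 = 0.
g6 = g5 ∨ z must be 0, so both g5 = 0 and z = 0.
Check with x=0, y=0, z=0, w=0, u=0, v=0:
g1 = u ∨ x = 0 ∨ 0 = 0
g2 = g1 ∨ v = 0 ∨ 0 = 0
g3 = g2 ∨ w = 0 ∨ 0 = 0
g4 = g1 ∧ g3 = 0 ∧ 0 = 0
g5 = g4 ∧ y = 0 ∧ 0 = 0
g6 = g5 ∨ z = 0 ∨ 0 = 0
g7 = g6 ∨ g3 = 0 ∨ 0 = 0
So g7 = 0 as required.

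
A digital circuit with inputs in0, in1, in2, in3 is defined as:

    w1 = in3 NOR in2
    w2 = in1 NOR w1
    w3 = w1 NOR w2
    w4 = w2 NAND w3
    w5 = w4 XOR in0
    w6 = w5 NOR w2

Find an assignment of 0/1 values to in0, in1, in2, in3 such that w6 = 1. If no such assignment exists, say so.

w6 = w5 NOR w2 must be 1, so both w5 = 0 and w2 = 0.
w5 = w4 XOR in0 must be 0, so w4 and in0 are equal.
w2 = in1 NOR w1 must be 0, so at least one of in1, w1 is 1.
Check with in0=1 in1=1 in2=0 in3=1:
w1 = in3 NOR in2 = 1 NOR 0 = 0
w2 = in1 NOR w1 = 1 NOR 0 = 0
w3 = w1 NOR w2 = 0 NOR 0 = 1
w4 = w2 NAND w3 = 0 NAND 1 = 1
w5 = w4 XOR in0 = 1 XOR 1 = 0
w6 = w5 NOR w2 = 0 NOR 0 = 1
So w6 = 1 as required.

in0=1 in1=1 in2=0 in3=1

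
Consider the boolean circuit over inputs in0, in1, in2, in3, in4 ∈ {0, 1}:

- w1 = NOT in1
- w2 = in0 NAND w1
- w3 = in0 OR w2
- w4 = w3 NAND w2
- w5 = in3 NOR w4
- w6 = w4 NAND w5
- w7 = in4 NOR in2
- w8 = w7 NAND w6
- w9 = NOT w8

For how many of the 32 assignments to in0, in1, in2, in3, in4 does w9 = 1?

w9 = NOT w8 must be 1, so w8 = 0.
w8 = w7 NAND w6 must be 0, so both w7 = 1 and w6 = 1.
Enumerating the 32 input combinations, 8 give w9 = 1 and 24 give w9 = 0.

8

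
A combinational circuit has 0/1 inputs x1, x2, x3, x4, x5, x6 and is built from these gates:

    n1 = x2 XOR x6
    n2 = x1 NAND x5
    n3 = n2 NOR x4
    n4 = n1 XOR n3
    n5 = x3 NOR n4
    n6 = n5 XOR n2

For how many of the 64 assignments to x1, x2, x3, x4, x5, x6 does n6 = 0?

24

n6 = n5 XOR n2 must be 0, so n5 and n2 are equal.
Enumerating the 64 input combinations, 24 give n6 = 0 and 40 give n6 = 1.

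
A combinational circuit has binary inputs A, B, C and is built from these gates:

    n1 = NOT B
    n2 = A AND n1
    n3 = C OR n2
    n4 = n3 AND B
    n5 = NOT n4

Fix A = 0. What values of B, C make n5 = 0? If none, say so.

B=1, C=1

Check with A = 0 and B=1, C=1:
n1 = NOT B = NOT 1 = 0
n2 = A AND n1 = 0 AND 0 = 0
n3 = C OR n2 = 1 OR 0 = 1
n4 = n3 AND B = 1 AND 1 = 1
n5 = NOT n4 = NOT 1 = 0
So n5 = 0.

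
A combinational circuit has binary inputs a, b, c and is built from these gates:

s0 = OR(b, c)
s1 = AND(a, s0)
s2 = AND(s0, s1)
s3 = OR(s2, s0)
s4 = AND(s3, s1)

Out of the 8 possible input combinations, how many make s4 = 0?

s4 = AND(s3, s1) must be 0, so at least one of s3, s1 is 0.
Enumerating the 8 input combinations, 5 give s4 = 0 and 3 give s4 = 1.

5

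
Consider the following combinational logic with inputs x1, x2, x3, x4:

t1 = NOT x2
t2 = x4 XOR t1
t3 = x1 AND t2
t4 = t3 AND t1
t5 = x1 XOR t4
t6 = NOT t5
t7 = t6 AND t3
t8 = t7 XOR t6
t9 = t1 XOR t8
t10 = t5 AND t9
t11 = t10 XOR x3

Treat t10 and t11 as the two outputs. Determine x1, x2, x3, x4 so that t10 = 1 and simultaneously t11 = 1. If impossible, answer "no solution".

Check with x1=1 x2=0 x3=0 x4=1:
t1 = NOT x2 = NOT 0 = 1
t2 = x4 XOR t1 = 1 XOR 1 = 0
t3 = x1 AND t2 = 1 AND 0 = 0
t4 = t3 AND t1 = 0 AND 1 = 0
t5 = x1 XOR t4 = 1 XOR 0 = 1
t6 = NOT t5 = NOT 1 = 0
t7 = t6 AND t3 = 0 AND 0 = 0
t8 = t7 XOR t6 = 0 XOR 0 = 0
t9 = t1 XOR t8 = 1 XOR 0 = 1
t10 = t5 AND t9 = 1 AND 1 = 1
t11 = t10 XOR x3 = 1 XOR 0 = 1
So t10 = 1 and t11 = 1.

x1=1 x2=0 x3=0 x4=1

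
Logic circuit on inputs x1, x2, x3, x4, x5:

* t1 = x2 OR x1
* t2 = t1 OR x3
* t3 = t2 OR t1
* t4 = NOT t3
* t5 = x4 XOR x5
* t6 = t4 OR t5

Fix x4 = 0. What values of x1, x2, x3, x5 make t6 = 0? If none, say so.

x1=1, x2=1, x3=0, x5=0

Check with x4 = 0 and x1=1, x2=1, x3=0, x5=0:
t1 = x2 OR x1 = 1 OR 1 = 1
t2 = t1 OR x3 = 1 OR 0 = 1
t3 = t2 OR t1 = 1 OR 1 = 1
t4 = NOT t3 = NOT 1 = 0
t5 = x4 XOR x5 = 0 XOR 0 = 0
t6 = t4 OR t5 = 0 OR 0 = 0
So t6 = 0.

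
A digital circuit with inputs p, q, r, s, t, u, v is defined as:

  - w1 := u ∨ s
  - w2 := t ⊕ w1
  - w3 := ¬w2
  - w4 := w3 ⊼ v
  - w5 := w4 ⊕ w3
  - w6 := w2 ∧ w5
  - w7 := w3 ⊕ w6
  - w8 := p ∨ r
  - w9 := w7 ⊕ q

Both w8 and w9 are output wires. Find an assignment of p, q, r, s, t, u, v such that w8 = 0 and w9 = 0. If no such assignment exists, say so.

Check with p=0, q=1, r=0, s=0, t=1, u=0, v=1:
w1 = u ∨ s = 0 ∨ 0 = 0
w2 = t ⊕ w1 = 1 ⊕ 0 = 1
w3 = ¬w2 = ¬1 = 0
w4 = w3 ⊼ v = 0 ⊼ 1 = 1
w5 = w4 ⊕ w3 = 1 ⊕ 0 = 1
w6 = w2 ∧ w5 = 1 ∧ 1 = 1
w7 = w3 ⊕ w6 = 0 ⊕ 1 = 1
w8 = p ∨ r = 0 ∨ 0 = 0
w9 = w7 ⊕ q = 1 ⊕ 1 = 0
So w8 = 0 and w9 = 0.

p=0, q=1, r=0, s=0, t=1, u=0, v=1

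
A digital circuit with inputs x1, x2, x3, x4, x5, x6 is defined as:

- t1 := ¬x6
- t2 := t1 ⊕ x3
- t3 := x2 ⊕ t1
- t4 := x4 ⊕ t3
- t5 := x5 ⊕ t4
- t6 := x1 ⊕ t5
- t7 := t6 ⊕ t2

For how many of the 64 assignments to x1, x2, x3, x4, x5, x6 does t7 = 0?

t7 = t6 ⊕ t2 must be 0, so t6 and t2 are equal.
Enumerating the 64 input combinations, 32 give t7 = 0 and 32 give t7 = 1.

32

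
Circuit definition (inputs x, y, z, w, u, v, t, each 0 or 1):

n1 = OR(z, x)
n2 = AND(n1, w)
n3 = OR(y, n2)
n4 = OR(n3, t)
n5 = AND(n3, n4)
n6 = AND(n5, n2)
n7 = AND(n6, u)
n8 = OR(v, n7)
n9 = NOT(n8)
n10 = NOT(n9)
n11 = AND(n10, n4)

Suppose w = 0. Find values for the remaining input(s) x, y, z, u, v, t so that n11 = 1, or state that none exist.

x=0, y=1, z=1, u=1, v=1, t=0

Check with w = 0 and x=0, y=1, z=1, u=1, v=1, t=0:
n1 = OR(z, x) = OR(1, 0) = 1
n2 = AND(n1, w) = AND(1, 0) = 0
n3 = OR(y, n2) = OR(1, 0) = 1
n4 = OR(n3, t) = OR(1, 0) = 1
n5 = AND(n3, n4) = AND(1, 1) = 1
n6 = AND(n5, n2) = AND(1, 0) = 0
n7 = AND(n6, u) = AND(0, 1) = 0
n8 = OR(v, n7) = OR(1, 0) = 1
n9 = NOT(n8) = NOT 1 = 0
n10 = NOT(n9) = NOT 0 = 1
n11 = AND(n10, n4) = AND(1, 1) = 1
So n11 = 1.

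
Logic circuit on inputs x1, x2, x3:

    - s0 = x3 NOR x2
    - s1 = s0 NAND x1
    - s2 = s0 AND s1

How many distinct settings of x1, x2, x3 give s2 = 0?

7

s2 = s0 AND s1 must be 0, so at least one of s0, s1 is 0.
Enumerating the 8 input combinations, 7 give s2 = 0 and 1 give s2 = 1.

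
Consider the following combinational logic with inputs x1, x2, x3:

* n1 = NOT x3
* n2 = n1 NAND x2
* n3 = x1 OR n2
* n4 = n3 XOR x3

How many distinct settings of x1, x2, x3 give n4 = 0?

5

n4 = n3 XOR x3 must be 0, so n3 and x3 are equal.
Enumerating the 8 input combinations, 5 give n4 = 0 and 3 give n4 = 1.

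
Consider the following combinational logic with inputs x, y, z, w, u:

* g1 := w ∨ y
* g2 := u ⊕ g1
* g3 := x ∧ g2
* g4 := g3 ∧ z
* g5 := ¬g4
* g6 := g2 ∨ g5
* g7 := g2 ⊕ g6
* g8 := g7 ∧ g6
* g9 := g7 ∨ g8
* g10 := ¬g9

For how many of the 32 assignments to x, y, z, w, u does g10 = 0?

16

g10 = ¬g9 must be 0, so g9 = 1.
g9 = g7 ∨ g8 must be 1, so at least one of g7, g8 is 1.
Enumerating the 32 input combinations, 16 give g10 = 0 and 16 give g10 = 1.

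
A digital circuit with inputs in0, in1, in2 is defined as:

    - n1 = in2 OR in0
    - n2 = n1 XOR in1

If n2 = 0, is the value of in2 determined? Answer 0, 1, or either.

Both values of in2 occur among assignments with n2 = 0:
  in2=0: in0=0, in1=0, in2=0
  in2=1: in0=0, in1=1, in2=1

either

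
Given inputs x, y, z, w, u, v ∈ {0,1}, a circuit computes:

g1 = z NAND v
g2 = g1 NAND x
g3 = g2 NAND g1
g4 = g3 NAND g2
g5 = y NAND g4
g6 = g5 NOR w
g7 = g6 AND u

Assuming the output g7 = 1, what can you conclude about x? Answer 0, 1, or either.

either

Both values of x occur among assignments with g7 = 1:
  x=0: x=0, y=1, z=0, w=0, u=1, v=0
  x=1: x=1, y=1, z=0, w=0, u=1, v=0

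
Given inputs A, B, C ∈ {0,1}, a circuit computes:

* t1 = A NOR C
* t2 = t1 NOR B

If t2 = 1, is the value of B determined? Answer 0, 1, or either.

0

t2 = t1 NOR B must be 1, so both t1 = 0 and B = 0.
t1 = A NOR C must be 0, so at least one of A, C is 1.
Every assignment with t2 = 1 has B = 0; there are 3 such assignment(s).
  A=0, B=0, C=1
  A=1, B=0, C=0
  A=1, B=0, C=1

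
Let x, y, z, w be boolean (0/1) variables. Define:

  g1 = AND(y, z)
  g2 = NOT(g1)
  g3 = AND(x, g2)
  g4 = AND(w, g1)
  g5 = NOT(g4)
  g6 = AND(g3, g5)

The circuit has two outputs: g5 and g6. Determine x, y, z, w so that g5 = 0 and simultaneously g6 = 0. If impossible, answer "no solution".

Check with x=1, y=1, z=1, w=1:
g1 = AND(y, z) = AND(1, 1) = 1
g2 = NOT(g1) = NOT 1 = 0
g3 = AND(x, g2) = AND(1, 0) = 0
g4 = AND(w, g1) = AND(1, 1) = 1
g5 = NOT(g4) = NOT 1 = 0
g6 = AND(g3, g5) = AND(0, 0) = 0
So g5 = 0 and g6 = 0.

x=1, y=1, z=1, w=1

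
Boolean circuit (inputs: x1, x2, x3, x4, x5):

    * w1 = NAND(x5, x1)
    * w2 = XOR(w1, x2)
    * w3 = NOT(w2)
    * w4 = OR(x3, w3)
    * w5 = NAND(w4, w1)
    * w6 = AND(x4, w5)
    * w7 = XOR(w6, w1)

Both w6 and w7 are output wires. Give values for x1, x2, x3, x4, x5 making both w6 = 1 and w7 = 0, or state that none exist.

Check with x1=0, x2=0, x3=0, x4=1, x5=1:
w1 = NAND(x5, x1) = NAND(1, 0) = 1
w2 = XOR(w1, x2) = XOR(1, 0) = 1
w3 = NOT(w2) = NOT 1 = 0
w4 = OR(x3, w3) = OR(0, 0) = 0
w5 = NAND(w4, w1) = NAND(0, 1) = 1
w6 = AND(x4, w5) = AND(1, 1) = 1
w7 = XOR(w6, w1) = XOR(1, 1) = 0
So w6 = 1 and w7 = 0.

x1=0, x2=0, x3=0, x4=1, x5=1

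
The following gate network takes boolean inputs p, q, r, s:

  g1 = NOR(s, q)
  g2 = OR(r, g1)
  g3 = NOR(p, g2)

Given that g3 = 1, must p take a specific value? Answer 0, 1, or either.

g3 = NOR(p, g2) must be 1, so both p = 0 and g2 = 0.
g2 = OR(r, g1) must be 0, so both r = 0 and g1 = 0.
Every assignment with g3 = 1 has p = 0; there are 3 such assignment(s).
  p=0, q=0, r=0, s=1
  p=0, q=1, r=0, s=0
  p=0, q=1, r=0, s=1

0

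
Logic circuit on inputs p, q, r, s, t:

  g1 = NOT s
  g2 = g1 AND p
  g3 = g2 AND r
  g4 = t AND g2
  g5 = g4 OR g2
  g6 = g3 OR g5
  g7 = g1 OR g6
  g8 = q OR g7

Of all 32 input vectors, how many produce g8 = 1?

24

g8 = q OR g7 must be 1, so at least one of q, g7 is 1.
Enumerating the 32 input combinations, 24 give g8 = 1 and 8 give g8 = 0.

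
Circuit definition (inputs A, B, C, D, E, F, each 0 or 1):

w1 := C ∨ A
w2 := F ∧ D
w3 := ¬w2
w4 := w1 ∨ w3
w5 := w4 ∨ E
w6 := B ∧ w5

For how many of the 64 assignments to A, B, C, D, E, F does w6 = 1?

31

w6 = B ∧ w5 must be 1, so both B = 1 and w5 = 1.
w5 = w4 ∨ E must be 1, so at least one of w4, E is 1.
Enumerating the 64 input combinations, 31 give w6 = 1 and 33 give w6 = 0.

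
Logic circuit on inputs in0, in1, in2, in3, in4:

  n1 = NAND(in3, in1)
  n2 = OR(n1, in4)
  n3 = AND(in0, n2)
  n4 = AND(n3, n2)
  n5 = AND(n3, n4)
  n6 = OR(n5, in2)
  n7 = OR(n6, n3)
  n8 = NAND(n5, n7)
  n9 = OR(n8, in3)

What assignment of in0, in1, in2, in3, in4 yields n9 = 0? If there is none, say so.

in0=1, in1=0, in2=0, in3=0, in4=1

n9 = OR(n8, in3) must be 0, so both n8 = 0 and in3 = 0.
n8 = NAND(n5, n7) must be 0, so both n5 = 1 and n7 = 1.
n5 = AND(n3, n4) must be 1, so both n3 = 1 and n4 = 1.
Check with in0=1, in1=0, in2=0, in3=0, in4=1:
n1 = NAND(in3, in1) = NAND(0, 0) = 1
n2 = OR(n1, in4) = OR(1, 1) = 1
n3 = AND(in0, n2) = AND(1, 1) = 1
n4 = AND(n3, n2) = AND(1, 1) = 1
n5 = AND(n3, n4) = AND(1, 1) = 1
n6 = OR(n5, in2) = OR(1, 0) = 1
n7 = OR(n6, n3) = OR(1, 1) = 1
n8 = NAND(n5, n7) = NAND(1, 1) = 0
n9 = OR(n8, in3) = OR(0, 0) = 0
So n9 = 0 as required.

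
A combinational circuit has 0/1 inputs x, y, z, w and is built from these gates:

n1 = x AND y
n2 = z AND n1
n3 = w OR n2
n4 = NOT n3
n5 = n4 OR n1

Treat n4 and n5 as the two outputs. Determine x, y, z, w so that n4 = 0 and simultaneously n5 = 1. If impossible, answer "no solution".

x=1 y=1 z=1 w=0

Check with x=1 y=1 z=1 w=0:
n1 = x AND y = 1 AND 1 = 1
n2 = z AND n1 = 1 AND 1 = 1
n3 = w OR n2 = 0 OR 1 = 1
n4 = NOT n3 = NOT 1 = 0
n5 = n4 OR n1 = 0 OR 1 = 1
So n4 = 0 and n5 = 1.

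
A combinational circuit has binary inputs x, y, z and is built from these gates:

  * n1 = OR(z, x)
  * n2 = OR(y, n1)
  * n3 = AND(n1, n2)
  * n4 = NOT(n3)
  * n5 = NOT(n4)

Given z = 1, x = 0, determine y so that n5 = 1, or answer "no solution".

y=0

n5 = NOT(n4) must be 1, so n4 = 0.
Check with z = 1, x = 0 and y=0:
n1 = OR(z, x) = OR(1, 0) = 1
n2 = OR(y, n1) = OR(0, 1) = 1
n3 = AND(n1, n2) = AND(1, 1) = 1
n4 = NOT(n3) = NOT 1 = 0
n5 = NOT(n4) = NOT 0 = 1
So n5 = 1.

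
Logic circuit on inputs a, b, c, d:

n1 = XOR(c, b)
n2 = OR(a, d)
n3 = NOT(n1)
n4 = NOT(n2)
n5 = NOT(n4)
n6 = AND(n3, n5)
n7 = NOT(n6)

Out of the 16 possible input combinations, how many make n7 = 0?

6

n7 = NOT(n6) must be 0, so n6 = 1.
n6 = AND(n3, n5) must be 1, so both n3 = 1 and n5 = 1.
n3 = NOT(n1) must be 1, so n1 = 0.
Satisfying assignments:
  a=0, b=0, c=0, d=1
  a=0, b=1, c=1, d=1
  a=1, b=0, c=0, d=0
  a=1, b=0, c=0, d=1
  a=1, b=1, c=1, d=0
  a=1, b=1, c=1, d=1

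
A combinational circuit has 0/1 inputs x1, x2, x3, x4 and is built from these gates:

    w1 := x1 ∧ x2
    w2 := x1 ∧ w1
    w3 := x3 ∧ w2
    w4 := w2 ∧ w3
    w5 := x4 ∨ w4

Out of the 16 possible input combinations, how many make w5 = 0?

w5 = x4 ∨ w4 must be 0, so both x4 = 0 and w4 = 0.
w4 = w2 ∧ w3 must be 0, so at least one of w2, w3 is 0.
Enumerating the 16 input combinations, 7 give w5 = 0 and 9 give w5 = 1.

7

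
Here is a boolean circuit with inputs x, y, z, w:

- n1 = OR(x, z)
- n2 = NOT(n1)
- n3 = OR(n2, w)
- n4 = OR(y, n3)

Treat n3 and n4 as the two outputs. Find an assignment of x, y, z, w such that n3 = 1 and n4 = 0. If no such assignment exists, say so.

no solution exists

Across all 16 input combinations, none give both n3 = 1 and n4 = 0.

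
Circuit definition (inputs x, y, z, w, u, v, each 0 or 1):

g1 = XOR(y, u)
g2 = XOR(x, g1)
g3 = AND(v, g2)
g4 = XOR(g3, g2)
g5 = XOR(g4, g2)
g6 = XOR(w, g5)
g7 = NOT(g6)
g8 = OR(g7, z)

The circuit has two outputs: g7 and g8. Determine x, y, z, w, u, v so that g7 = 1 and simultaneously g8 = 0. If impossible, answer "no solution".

Across all 64 input combinations, none give both g7 = 1 and g8 = 0.

no solution exists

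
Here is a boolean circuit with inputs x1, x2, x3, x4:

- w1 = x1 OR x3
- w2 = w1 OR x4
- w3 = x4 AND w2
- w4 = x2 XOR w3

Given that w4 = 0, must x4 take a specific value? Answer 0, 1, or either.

Both values of x4 occur among assignments with w4 = 0:
  x4=0: x1=0, x2=0, x3=0, x4=0
  x4=1: x1=0, x2=1, x3=0, x4=1

either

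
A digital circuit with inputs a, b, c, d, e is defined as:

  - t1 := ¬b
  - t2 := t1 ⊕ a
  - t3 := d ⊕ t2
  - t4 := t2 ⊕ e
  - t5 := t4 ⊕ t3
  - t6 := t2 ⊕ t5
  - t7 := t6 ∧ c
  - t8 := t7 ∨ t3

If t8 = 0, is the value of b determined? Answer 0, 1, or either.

either

Both values of b occur among assignments with t8 = 0:
  b=0: a=0, b=0, c=0, d=1, e=0
  b=1: a=0, b=1, c=0, d=0, e=0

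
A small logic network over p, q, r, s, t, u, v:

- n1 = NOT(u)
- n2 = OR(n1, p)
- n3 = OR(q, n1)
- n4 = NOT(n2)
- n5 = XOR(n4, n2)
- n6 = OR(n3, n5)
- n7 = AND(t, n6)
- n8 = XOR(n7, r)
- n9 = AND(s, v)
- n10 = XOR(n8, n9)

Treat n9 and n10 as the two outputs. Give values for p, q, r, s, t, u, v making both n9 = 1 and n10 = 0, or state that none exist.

Check with p=1 q=1 r=0 s=1 t=1 u=0 v=1:
n1 = NOT(u) = NOT 0 = 1
n2 = OR(n1, p) = OR(1, 1) = 1
n3 = OR(q, n1) = OR(1, 1) = 1
n4 = NOT(n2) = NOT 1 = 0
n5 = XOR(n4, n2) = XOR(0, 1) = 1
n6 = OR(n3, n5) = OR(1, 1) = 1
n7 = AND(t, n6) = AND(1, 1) = 1
n8 = XOR(n7, r) = XOR(1, 0) = 1
n9 = AND(s, v) = AND(1, 1) = 1
n10 = XOR(n8, n9) = XOR(1, 1) = 0
So n9 = 1 and n10 = 0.

p=1 q=1 r=0 s=1 t=1 u=0 v=1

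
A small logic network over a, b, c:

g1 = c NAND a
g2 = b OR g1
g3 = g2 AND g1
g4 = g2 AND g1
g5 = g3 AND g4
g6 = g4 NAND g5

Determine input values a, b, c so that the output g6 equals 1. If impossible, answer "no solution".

g6 = g4 NAND g5 must be 1, so at least one of g4, g5 is 0.
Check with a=1, b=0, c=1:
g1 = c NAND a = 1 NAND 1 = 0
g2 = b OR g1 = 0 OR 0 = 0
g3 = g2 AND g1 = 0 AND 0 = 0
g4 = g2 AND g1 = 0 AND 0 = 0
g5 = g3 AND g4 = 0 AND 0 = 0
g6 = g4 NAND g5 = 0 NAND 0 = 1
So g6 = 1 as required.

a=1, b=0, c=1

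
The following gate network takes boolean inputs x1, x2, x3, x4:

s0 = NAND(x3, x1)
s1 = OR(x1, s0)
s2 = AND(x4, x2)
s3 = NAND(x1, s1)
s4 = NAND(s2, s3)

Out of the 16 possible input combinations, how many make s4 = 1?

s4 = NAND(s2, s3) must be 1, so at least one of s2, s3 is 0.
Enumerating the 16 input combinations, 14 give s4 = 1 and 2 give s4 = 0.

14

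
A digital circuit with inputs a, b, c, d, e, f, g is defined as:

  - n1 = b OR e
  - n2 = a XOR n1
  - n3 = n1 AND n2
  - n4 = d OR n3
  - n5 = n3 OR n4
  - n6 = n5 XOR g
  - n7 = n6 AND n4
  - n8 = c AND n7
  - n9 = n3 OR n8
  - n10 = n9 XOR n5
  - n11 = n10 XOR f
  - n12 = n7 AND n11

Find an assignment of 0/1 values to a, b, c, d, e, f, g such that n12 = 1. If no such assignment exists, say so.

Check with a=0 b=0 c=1 d=0 e=1 f=1 g=0:
n1 = b OR e = 0 OR 1 = 1
n2 = a XOR n1 = 0 XOR 1 = 1
n3 = n1 AND n2 = 1 AND 1 = 1
n4 = d OR n3 = 0 OR 1 = 1
n5 = n3 OR n4 = 1 OR 1 = 1
n6 = n5 XOR g = 1 XOR 0 = 1
n7 = n6 AND n4 = 1 AND 1 = 1
n8 = c AND n7 = 1 AND 1 = 1
n9 = n3 OR n8 = 1 OR 1 = 1
n10 = n9 XOR n5 = 1 XOR 1 = 0
n11 = n10 XOR f = 0 XOR 1 = 1
n12 = n7 AND n11 = 1 AND 1 = 1
So n12 = 1 as required.

a=0 b=0 c=1 d=0 e=1 f=1 g=0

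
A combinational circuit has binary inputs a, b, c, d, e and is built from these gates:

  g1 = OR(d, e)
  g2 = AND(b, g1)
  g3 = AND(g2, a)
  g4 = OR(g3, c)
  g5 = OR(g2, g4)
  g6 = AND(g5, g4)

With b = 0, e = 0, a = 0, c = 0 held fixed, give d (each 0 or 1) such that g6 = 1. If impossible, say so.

With b = 0, e = 0, a = 0, c = 0 fixed, none of the 2 settings of d give g6 = 1.
For example, with d=0:
g1 = OR(d, e) = OR(0, 0) = 0
g2 = AND(b, g1) = AND(0, 0) = 0
g3 = AND(g2, a) = AND(0, 0) = 0
g4 = OR(g3, c) = OR(0, 0) = 0
g5 = OR(g2, g4) = OR(0, 0) = 0
g6 = AND(g5, g4) = AND(0, 0) = 0
giving g6 = 0 ≠ 1.

no solution exists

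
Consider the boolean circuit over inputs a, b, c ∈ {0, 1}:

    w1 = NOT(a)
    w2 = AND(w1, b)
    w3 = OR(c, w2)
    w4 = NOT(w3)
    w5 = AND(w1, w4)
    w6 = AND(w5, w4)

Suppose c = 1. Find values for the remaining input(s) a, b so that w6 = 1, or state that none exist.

With c = 1 fixed, none of the 4 settings of a, b give w6 = 1.
For example, with a=0, b=1:
w1 = NOT(a) = NOT 0 = 1
w2 = AND(w1, b) = AND(1, 1) = 1
w3 = OR(c, w2) = OR(1, 1) = 1
w4 = NOT(w3) = NOT 1 = 0
w5 = AND(w1, w4) = AND(1, 0) = 0
w6 = AND(w5, w4) = AND(0, 0) = 0
giving w6 = 0 ≠ 1.

no solution exists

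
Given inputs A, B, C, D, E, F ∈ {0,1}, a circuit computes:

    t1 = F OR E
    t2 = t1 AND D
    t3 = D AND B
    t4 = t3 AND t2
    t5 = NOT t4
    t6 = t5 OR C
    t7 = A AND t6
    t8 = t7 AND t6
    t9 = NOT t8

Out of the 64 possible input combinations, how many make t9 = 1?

35

t9 = NOT t8 must be 1, so t8 = 0.
t8 = t7 AND t6 must be 0, so at least one of t7, t6 is 0.
Enumerating the 64 input combinations, 35 give t9 = 1 and 29 give t9 = 0.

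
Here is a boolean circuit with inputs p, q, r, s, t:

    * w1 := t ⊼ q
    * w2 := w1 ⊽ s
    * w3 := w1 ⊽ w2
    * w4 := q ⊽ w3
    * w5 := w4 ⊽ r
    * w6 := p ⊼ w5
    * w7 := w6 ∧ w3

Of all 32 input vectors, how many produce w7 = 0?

w7 = w6 ∧ w3 must be 0, so at least one of w6, w3 is 0.
Enumerating the 32 input combinations, 29 give w7 = 0 and 3 give w7 = 1.

29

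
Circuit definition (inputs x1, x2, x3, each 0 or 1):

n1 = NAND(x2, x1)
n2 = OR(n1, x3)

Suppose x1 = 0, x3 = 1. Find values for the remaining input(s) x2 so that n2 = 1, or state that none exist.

x2=0

Check with x1 = 0, x3 = 1 and x2=0:
n1 = NAND(x2, x1) = NAND(0, 0) = 1
n2 = OR(n1, x3) = OR(1, 1) = 1
So n2 = 1.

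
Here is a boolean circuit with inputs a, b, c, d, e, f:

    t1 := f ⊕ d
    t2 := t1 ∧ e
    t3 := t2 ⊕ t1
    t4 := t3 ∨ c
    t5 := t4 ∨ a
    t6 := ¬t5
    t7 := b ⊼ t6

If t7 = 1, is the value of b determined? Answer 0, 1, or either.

Both values of b occur among assignments with t7 = 1:
  b=0: a=0, b=0, c=0, d=0, e=0, f=0
  b=1: a=0, b=1, c=0, d=0, e=0, f=1

either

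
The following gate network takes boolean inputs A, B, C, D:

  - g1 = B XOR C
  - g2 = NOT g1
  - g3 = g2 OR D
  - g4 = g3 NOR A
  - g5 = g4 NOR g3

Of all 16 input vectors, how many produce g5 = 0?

14

g5 = g4 NOR g3 must be 0, so at least one of g4, g3 is 1.
Enumerating the 16 input combinations, 14 give g5 = 0 and 2 give g5 = 1.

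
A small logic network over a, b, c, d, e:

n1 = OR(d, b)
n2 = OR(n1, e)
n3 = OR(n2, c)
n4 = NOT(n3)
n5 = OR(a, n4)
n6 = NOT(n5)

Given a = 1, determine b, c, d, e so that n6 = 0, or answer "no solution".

b=1, c=0, d=1, e=1

Check with a = 1 and b=1, c=0, d=1, e=1:
n1 = OR(d, b) = OR(1, 1) = 1
n2 = OR(n1, e) = OR(1, 1) = 1
n3 = OR(n2, c) = OR(1, 0) = 1
n4 = NOT(n3) = NOT 1 = 0
n5 = OR(a, n4) = OR(1, 0) = 1
n6 = NOT(n5) = NOT 1 = 0
So n6 = 0.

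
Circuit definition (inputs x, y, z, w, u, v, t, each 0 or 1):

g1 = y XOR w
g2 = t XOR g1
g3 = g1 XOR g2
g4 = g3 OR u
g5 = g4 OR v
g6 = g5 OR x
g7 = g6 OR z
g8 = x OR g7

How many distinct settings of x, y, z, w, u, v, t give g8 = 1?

g8 = x OR g7 must be 1, so at least one of x, g7 is 1.
Enumerating the 128 input combinations, 124 give g8 = 1 and 4 give g8 = 0.

124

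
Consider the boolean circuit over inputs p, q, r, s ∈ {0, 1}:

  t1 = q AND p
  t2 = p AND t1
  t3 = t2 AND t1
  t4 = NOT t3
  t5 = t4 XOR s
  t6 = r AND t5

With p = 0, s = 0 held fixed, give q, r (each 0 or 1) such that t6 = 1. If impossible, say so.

q=0, r=1

t6 = r AND t5 must be 1, so both r = 1 and t5 = 1.
Check with p = 0, s = 0 and q=0, r=1:
t1 = q AND p = 0 AND 0 = 0
t2 = p AND t1 = 0 AND 0 = 0
t3 = t2 AND t1 = 0 AND 0 = 0
t4 = NOT t3 = NOT 0 = 1
t5 = t4 XOR s = 1 XOR 0 = 1
t6 = r AND t5 = 1 AND 1 = 1
So t6 = 1.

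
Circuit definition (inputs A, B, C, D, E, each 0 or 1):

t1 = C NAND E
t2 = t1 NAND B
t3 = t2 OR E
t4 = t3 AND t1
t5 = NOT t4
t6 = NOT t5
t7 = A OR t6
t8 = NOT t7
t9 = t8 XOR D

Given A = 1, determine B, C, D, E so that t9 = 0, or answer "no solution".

Check with A = 1 and B=0, C=0, D=0, E=1:
t1 = C NAND E = 0 NAND 1 = 1
t2 = t1 NAND B = 1 NAND 0 = 1
t3 = t2 OR E = 1 OR 1 = 1
t4 = t3 AND t1 = 1 AND 1 = 1
t5 = NOT t4 = NOT 1 = 0
t6 = NOT t5 = NOT 0 = 1
t7 = A OR t6 = 1 OR 1 = 1
t8 = NOT t7 = NOT 1 = 0
t9 = t8 XOR D = 0 XOR 0 = 0
So t9 = 0.

B=0, C=0, D=0, E=1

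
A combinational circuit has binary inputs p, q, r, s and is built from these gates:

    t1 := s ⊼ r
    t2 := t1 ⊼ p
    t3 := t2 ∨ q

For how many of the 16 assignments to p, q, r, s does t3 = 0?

t3 = t2 ∨ q must be 0, so both t2 = 0 and q = 0.
t2 = t1 ⊼ p must be 0, so both t1 = 1 and p = 1.
t1 = s ⊼ r must be 1, so at least one of s, r is 0.
Satisfying assignments:
  p=1, q=0, r=0, s=0
  p=1, q=0, r=0, s=1
  p=1, q=0, r=1, s=0

3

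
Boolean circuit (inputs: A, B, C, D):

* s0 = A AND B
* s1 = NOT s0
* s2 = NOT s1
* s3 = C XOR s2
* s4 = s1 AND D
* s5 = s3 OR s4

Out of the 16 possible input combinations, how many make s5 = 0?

s5 = s3 OR s4 must be 0, so both s3 = 0 and s4 = 0.
s3 = C XOR s2 must be 0, so C and s2 are equal.
Satisfying assignments:
  A=0, B=0, C=0, D=0
  A=0, B=1, C=0, D=0
  A=1, B=0, C=0, D=0
  A=1, B=1, C=1, D=0
  A=1, B=1, C=1, D=1

5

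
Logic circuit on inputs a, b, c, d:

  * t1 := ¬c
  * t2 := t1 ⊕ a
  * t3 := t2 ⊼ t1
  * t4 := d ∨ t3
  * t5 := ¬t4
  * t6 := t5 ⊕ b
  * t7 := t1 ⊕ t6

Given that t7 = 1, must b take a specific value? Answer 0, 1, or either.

Both values of b occur among assignments with t7 = 1:
  b=0: a=0, b=0, c=0, d=1
  b=1: a=0, b=1, c=0, d=0

either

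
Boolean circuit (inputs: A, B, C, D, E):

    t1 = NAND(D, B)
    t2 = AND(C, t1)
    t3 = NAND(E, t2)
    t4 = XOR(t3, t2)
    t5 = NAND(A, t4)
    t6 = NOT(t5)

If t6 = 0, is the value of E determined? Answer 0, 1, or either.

Both values of E occur among assignments with t6 = 0:
  E=0: A=0, B=0, C=0, D=0, E=0
  E=1: A=0, B=0, C=0, D=0, E=1

either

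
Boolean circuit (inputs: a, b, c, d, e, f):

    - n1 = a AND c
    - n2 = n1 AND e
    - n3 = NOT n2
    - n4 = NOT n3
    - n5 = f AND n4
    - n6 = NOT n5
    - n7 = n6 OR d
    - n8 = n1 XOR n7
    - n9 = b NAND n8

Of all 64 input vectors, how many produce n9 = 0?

25

n9 = b NAND n8 must be 0, so both b = 1 and n8 = 1.
n8 = n1 XOR n7 must be 1, so n1 and n7 differ.
Enumerating the 64 input combinations, 25 give n9 = 0 and 39 give n9 = 1.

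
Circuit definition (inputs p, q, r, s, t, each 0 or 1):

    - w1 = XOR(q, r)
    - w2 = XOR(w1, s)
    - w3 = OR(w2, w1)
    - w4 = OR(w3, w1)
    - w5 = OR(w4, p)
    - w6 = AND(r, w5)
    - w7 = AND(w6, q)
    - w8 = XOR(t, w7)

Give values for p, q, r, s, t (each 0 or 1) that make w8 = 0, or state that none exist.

Check with p=1, q=0, r=0, s=1, t=0:
w1 = XOR(q, r) = XOR(0, 0) = 0
w2 = XOR(w1, s) = XOR(0, 1) = 1
w3 = OR(w2, w1) = OR(1, 0) = 1
w4 = OR(w3, w1) = OR(1, 0) = 1
w5 = OR(w4, p) = OR(1, 1) = 1
w6 = AND(r, w5) = AND(0, 1) = 0
w7 = AND(w6, q) = AND(0, 0) = 0
w8 = XOR(t, w7) = XOR(0, 0) = 0
So w8 = 0 as required.

p=1, q=0, r=0, s=1, t=0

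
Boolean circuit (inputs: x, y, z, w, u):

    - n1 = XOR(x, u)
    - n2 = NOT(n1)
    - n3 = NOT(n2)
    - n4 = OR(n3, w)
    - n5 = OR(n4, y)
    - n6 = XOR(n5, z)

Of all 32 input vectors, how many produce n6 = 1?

16

n6 = XOR(n5, z) must be 1, so n5 and z differ.
Enumerating the 32 input combinations, 16 give n6 = 1 and 16 give n6 = 0.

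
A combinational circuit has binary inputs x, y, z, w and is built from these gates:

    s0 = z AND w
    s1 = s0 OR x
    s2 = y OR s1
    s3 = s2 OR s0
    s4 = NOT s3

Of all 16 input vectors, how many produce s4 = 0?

s4 = NOT s3 must be 0, so s3 = 1.
Enumerating the 16 input combinations, 13 give s4 = 0 and 3 give s4 = 1.

13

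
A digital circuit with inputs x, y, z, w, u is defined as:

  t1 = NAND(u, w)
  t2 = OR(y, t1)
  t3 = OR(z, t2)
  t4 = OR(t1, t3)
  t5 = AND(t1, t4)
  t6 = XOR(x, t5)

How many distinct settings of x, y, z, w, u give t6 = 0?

16

t6 = XOR(x, t5) must be 0, so x and t5 are equal.
Enumerating the 32 input combinations, 16 give t6 = 0 and 16 give t6 = 1.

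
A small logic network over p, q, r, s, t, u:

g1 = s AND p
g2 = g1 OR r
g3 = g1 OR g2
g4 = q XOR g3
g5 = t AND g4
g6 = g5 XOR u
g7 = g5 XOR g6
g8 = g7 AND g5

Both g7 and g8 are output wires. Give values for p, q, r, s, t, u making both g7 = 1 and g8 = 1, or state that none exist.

Check with p=0, q=0, r=1, s=1, t=1, u=1:
g1 = s AND p = 1 AND 0 = 0
g2 = g1 OR r = 0 OR 1 = 1
g3 = g1 OR g2 = 0 OR 1 = 1
g4 = q XOR g3 = 0 XOR 1 = 1
g5 = t AND g4 = 1 AND 1 = 1
g6 = g5 XOR u = 1 XOR 1 = 0
g7 = g5 XOR g6 = 1 XOR 0 = 1
g8 = g7 AND g5 = 1 AND 1 = 1
So g7 = 1 and g8 = 1.

p=0, q=0, r=1, s=1, t=1, u=1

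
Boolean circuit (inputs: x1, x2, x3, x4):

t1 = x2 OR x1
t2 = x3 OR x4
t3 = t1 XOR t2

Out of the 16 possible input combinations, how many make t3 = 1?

t3 = t1 XOR t2 must be 1, so t1 and t2 differ.
Satisfying assignments:
  x1=0, x2=0, x3=0, x4=1
  x1=0, x2=0, x3=1, x4=0
  x1=0, x2=0, x3=1, x4=1
  x1=0, x2=1, x3=0, x4=0
  x1=1, x2=0, x3=0, x4=0
  x1=1, x2=1, x3=0, x4=0

6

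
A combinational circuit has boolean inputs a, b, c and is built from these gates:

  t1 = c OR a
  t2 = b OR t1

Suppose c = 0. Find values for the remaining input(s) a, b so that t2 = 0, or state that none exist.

a=0, b=0

t2 = b OR t1 must be 0, so both b = 0 and t1 = 0.
t1 = c OR a must be 0, so both c = 0 and a = 0.
Check with c = 0 and a=0, b=0:
t1 = c OR a = 0 OR 0 = 0
t2 = b OR t1 = 0 OR 0 = 0
So t2 = 0.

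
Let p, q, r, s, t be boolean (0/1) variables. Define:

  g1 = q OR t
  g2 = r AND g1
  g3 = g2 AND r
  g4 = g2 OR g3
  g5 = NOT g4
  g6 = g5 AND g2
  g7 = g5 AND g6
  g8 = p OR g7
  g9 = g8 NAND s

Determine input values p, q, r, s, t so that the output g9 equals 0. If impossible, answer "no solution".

p=1, q=0, r=0, s=1, t=1

g9 = g8 NAND s must be 0, so both g8 = 1 and s = 1.
g8 = p OR g7 must be 1, so at least one of p, g7 is 1.
Check with p=1, q=0, r=0, s=1, t=1:
g1 = q OR t = 0 OR 1 = 1
g2 = r AND g1 = 0 AND 1 = 0
g3 = g2 AND r = 0 AND 0 = 0
g4 = g2 OR g3 = 0 OR 0 = 0
g5 = NOT g4 = NOT 0 = 1
g6 = g5 AND g2 = 1 AND 0 = 0
g7 = g5 AND g6 = 1 AND 0 = 0
g8 = p OR g7 = 1 OR 0 = 1
g9 = g8 NAND s = 1 NAND 1 = 0
So g9 = 0 as required.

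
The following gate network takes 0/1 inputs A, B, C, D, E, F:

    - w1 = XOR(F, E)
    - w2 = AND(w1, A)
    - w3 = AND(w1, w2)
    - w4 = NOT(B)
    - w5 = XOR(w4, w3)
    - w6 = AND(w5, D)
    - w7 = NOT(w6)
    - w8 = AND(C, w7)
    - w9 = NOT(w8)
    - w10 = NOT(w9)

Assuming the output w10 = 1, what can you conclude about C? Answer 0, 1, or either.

w10 = NOT(w9) must be 1, so w9 = 0.
Every assignment with w10 = 1 has C = 1; there are 24 such assignment(s).

1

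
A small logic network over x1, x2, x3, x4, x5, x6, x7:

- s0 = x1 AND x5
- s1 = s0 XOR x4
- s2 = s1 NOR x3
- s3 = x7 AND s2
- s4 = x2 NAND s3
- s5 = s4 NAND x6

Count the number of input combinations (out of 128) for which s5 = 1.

s5 = s4 NAND x6 must be 1, so at least one of s4, x6 is 0.
Enumerating the 128 input combinations, 68 give s5 = 1 and 60 give s5 = 0.

68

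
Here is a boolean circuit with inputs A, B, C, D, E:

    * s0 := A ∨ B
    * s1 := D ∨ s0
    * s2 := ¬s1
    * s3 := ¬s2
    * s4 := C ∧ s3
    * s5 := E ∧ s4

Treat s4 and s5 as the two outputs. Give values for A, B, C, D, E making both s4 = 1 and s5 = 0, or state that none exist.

Check with A=1, B=1, C=1, D=0, E=0:
s0 = A ∨ B = 1 ∨ 1 = 1
s1 = D ∨ s0 = 0 ∨ 1 = 1
s2 = ¬s1 = ¬1 = 0
s3 = ¬s2 = ¬0 = 1
s4 = C ∧ s3 = 1 ∧ 1 = 1
s5 = E ∧ s4 = 0 ∧ 1 = 0
So s4 = 1 and s5 = 0.

A=1, B=1, C=1, D=0, E=0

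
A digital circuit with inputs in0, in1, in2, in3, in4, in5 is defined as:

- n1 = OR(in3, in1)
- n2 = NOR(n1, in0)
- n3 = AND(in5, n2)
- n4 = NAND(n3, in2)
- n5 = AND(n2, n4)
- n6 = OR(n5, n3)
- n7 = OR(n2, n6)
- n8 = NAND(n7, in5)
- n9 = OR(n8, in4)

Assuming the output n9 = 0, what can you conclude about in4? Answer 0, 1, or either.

n9 = OR(n8, in4) must be 0, so both n8 = 0 and in4 = 0.
Every assignment with n9 = 0 has in4 = 0; there are 2 such assignment(s).
  in0=0, in1=0, in2=0, in3=0, in4=0, in5=1
  in0=0, in1=0, in2=1, in3=0, in4=0, in5=1

0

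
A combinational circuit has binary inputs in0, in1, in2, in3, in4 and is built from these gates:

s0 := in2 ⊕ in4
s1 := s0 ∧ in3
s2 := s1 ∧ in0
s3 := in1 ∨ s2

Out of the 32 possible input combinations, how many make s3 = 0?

s3 = in1 ∨ s2 must be 0, so both in1 = 0 and s2 = 0.
Enumerating the 32 input combinations, 14 give s3 = 0 and 18 give s3 = 1.

14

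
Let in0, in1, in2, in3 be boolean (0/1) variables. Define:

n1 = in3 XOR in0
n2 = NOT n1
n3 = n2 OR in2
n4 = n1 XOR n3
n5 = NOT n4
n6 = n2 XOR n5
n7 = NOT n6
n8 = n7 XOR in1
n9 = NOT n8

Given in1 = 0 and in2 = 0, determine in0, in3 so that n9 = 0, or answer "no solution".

n9 = NOT n8 must be 0, so n8 = 1.
n8 = n7 XOR in1 must be 1, so n7 and in1 differ.
Check with in1 = 0 and in2 = 0 and in0=0, in3=1:
n1 = in3 XOR in0 = 1 XOR 0 = 1
n2 = NOT n1 = NOT 1 = 0
n3 = n2 OR in2 = 0 OR 0 = 0
n4 = n1 XOR n3 = 1 XOR 0 = 1
n5 = NOT n4 = NOT 1 = 0
n6 = n2 XOR n5 = 0 XOR 0 = 0
n7 = NOT n6 = NOT 0 = 1
n8 = n7 XOR in1 = 1 XOR 0 = 1
n9 = NOT n8 = NOT 1 = 0
So n9 = 0.

in0=0 in3=1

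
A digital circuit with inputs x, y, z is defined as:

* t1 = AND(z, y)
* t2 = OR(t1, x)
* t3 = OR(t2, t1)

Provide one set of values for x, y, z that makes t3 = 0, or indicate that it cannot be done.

x=0 y=1 z=0

t3 = OR(t2, t1) must be 0, so both t2 = 0 and t1 = 0.
Check with x=0 y=1 z=0:
t1 = AND(z, y) = AND(0, 1) = 0
t2 = OR(t1, x) = OR(0, 0) = 0
t3 = OR(t2, t1) = OR(0, 0) = 0
So t3 = 0 as required.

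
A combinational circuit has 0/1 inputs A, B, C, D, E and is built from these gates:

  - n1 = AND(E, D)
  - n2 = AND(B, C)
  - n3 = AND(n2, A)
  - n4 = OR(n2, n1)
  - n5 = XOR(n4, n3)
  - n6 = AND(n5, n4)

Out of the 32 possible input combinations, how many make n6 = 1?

10

n6 = AND(n5, n4) must be 1, so both n5 = 1 and n4 = 1.
n5 = XOR(n4, n3) must be 1, so n4 and n3 differ.
Enumerating the 32 input combinations, 10 give n6 = 1 and 22 give n6 = 0.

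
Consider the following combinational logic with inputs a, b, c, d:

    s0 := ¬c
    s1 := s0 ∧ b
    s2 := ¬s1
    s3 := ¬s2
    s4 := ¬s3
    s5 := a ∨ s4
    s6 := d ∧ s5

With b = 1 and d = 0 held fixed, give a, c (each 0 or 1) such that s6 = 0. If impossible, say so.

a=1, c=0

Check with b = 1 and d = 0 and a=1, c=0:
s0 = ¬c = ¬0 = 1
s1 = s0 ∧ b = 1 ∧ 1 = 1
s2 = ¬s1 = ¬1 = 0
s3 = ¬s2 = ¬0 = 1
s4 = ¬s3 = ¬1 = 0
s5 = a ∨ s4 = 1 ∨ 0 = 1
s6 = d ∧ s5 = 0 ∧ 1 = 0
So s6 = 0.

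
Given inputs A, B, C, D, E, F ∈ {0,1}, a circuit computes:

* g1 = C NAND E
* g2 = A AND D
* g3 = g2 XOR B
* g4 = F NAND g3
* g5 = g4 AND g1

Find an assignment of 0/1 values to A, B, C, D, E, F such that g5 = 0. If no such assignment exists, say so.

A=1, B=0, C=1, D=1, E=0, F=1

Check with A=1, B=0, C=1, D=1, E=0, F=1:
g1 = C NAND E = 1 NAND 0 = 1
g2 = A AND D = 1 AND 1 = 1
g3 = g2 XOR B = 1 XOR 0 = 1
g4 = F NAND g3 = 1 NAND 1 = 0
g5 = g4 AND g1 = 0 AND 1 = 0
So g5 = 0 as required.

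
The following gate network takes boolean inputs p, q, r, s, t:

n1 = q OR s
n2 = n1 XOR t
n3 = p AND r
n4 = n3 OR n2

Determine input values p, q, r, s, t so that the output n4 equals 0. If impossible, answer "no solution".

n4 = n3 OR n2 must be 0, so both n3 = 0 and n2 = 0.
n3 = p AND r must be 0, so at least one of p, r is 0.
n2 = n1 XOR t must be 0, so n1 and t are equal.
Check with p=0, q=1, r=0, s=1, t=1:
n1 = q OR s = 1 OR 1 = 1
n2 = n1 XOR t = 1 XOR 1 = 0
n3 = p AND r = 0 AND 0 = 0
n4 = n3 OR n2 = 0 OR 0 = 0
So n4 = 0 as required.

p=0, q=1, r=0, s=1, t=1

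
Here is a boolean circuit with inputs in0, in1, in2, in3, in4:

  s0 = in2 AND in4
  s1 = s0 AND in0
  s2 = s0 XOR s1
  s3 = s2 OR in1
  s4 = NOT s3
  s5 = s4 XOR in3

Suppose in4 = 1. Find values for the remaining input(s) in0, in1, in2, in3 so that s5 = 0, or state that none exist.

in0=1 in1=1 in2=0 in3=0

Check with in4 = 1 and in0=1, in1=1, in2=0, in3=0:
s0 = in2 AND in4 = 0 AND 1 = 0
s1 = s0 AND in0 = 0 AND 1 = 0
s2 = s0 XOR s1 = 0 XOR 0 = 0
s3 = s2 OR in1 = 0 OR 1 = 1
s4 = NOT s3 = NOT 1 = 0
s5 = s4 XOR in3 = 0 XOR 0 = 0
So s5 = 0.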